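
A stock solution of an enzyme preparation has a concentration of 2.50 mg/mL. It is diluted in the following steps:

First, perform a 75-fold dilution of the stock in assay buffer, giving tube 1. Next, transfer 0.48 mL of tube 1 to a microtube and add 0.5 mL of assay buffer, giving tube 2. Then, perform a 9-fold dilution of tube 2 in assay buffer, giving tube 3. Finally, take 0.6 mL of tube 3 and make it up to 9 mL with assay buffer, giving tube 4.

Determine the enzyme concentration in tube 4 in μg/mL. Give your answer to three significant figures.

0.121 μg/mL

Step 1: 75-fold → factor 75
Step 2: 0.48 mL + 0.5 mL = 0.98 mL total → factor 0.98/0.48 = 2.0417
Step 3: 9-fold → factor 9
Step 4: 0.6 mL brought to 9 mL → factor 9/0.6 = 15
Overall dilution factor = 75 × 2.0417 × 9 × 15 = 20672
Final = 2.50 mg/mL / 20672 = 0.0001209 mg/mL = 0.121 μg/mL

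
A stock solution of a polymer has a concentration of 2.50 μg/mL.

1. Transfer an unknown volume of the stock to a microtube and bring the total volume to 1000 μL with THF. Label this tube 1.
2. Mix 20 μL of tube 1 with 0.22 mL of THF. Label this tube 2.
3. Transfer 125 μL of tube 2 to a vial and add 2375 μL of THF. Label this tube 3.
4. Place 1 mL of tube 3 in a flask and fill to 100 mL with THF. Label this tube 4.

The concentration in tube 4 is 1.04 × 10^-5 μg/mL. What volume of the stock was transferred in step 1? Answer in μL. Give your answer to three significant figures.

99.8 μL

Step 1: v brought to 1000 μL → factor = 1000 μL/v
Step 2: 20 μL + 0.22 mL = 240 μL total → factor 240/20 = 12
Step 3: 125 μL + 2375 μL = 2500 μL total → factor 2500/125 = 20
Step 4: 1 mL brought to 100 mL → factor 100/1 = 100
Product of known-step factors = 24000
Overall factor = 2.50 μg/mL / (1.04 × 10^-5 μg/mL) = 2.4038 × 10^5
Step-1 factor = 2.4038 × 10^5 / 24000 = 10.016
v = 1000 μL / 10.016 = 99.8 μL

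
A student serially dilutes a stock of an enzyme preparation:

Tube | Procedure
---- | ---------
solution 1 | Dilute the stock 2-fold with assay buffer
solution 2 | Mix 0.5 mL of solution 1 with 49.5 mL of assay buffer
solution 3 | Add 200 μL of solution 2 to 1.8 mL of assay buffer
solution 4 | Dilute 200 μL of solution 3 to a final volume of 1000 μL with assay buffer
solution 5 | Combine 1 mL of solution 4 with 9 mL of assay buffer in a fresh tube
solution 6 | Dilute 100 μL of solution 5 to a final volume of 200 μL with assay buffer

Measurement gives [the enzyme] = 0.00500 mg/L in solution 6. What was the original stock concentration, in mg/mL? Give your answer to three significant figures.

Step 1: 2-fold → factor 2
Step 2: 0.5 mL + 49.5 mL = 50 mL total → factor 50/0.5 = 100
Step 3: 200 μL + 1.8 mL = 2000 μL total → factor 2000/200 = 10
Step 4: 200 μL brought to 1000 μL → factor 1000/200 = 5
Step 5: 1 mL + 9 mL = 10 mL total → factor 10/1 = 10
Step 6: 100 μL brought to 200 μL → factor 200/100 = 2
Overall dilution factor = 2 × 100 × 10 × 5 × 10 × 2 = 2 × 10^5
Stock = 0.00500 mg/L × 2 × 10^5 = 1000 mg/L = 1.00 mg/mL

1.00 mg/mL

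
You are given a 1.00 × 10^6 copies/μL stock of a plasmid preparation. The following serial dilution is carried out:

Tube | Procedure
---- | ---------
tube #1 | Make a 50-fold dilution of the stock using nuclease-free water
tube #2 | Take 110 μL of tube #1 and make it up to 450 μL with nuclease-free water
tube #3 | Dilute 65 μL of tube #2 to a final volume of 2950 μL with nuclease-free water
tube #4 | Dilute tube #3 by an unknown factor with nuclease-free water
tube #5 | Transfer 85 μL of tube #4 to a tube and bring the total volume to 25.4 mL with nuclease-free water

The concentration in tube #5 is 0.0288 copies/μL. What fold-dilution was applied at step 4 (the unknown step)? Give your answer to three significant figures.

Step 1: 50-fold → factor 50
Step 2: 110 μL brought to 450 μL → factor 450/110 = 4.0909
Step 3: 65 μL brought to 2950 μL → factor 2950/65 = 45.385
Step 4: unknown factor x
Step 5: 85 μL brought to 25.4 mL → factor 25400/85 = 298.82
Product of known-step factors = 2.774 × 10^6
Overall factor = 1.00 × 10^6 copies/μL / (0.0288 copies/μL) = 3.4722 × 10^7
x = 3.4722 × 10^7 / 2.774 × 10^6 = 12.5

12.5-fold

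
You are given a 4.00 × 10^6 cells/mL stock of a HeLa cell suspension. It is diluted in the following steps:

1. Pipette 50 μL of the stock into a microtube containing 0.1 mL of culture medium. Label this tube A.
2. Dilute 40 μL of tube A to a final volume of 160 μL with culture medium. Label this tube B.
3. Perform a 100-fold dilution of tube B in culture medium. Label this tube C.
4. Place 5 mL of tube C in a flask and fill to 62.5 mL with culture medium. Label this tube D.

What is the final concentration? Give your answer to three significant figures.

267 cells/mL

Step 1: 50 μL + 0.1 mL = 150 μL total → factor 150/50 = 3
Step 2: 40 μL brought to 160 μL → factor 160/40 = 4
Step 3: 100-fold → factor 100
Step 4: 5 mL brought to 62.5 mL → factor 62.5/5 = 12.5
Overall dilution factor = 3 × 4 × 100 × 12.5 = 15000
Final = 4.00 × 10^6 cells/mL / 15000 = 267 cells/mL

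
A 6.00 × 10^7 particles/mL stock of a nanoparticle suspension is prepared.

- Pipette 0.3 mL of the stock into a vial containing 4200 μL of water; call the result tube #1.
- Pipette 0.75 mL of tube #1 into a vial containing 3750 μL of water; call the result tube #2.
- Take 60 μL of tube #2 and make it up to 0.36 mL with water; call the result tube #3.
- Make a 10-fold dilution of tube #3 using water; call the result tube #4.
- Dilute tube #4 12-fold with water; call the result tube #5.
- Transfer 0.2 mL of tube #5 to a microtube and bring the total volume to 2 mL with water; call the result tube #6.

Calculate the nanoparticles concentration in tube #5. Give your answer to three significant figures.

Step 1: 0.3 mL + 4200 μL = 4.5 mL total → factor 4.5/0.3 = 15
Step 2: 0.75 mL + 3750 μL = 4.5 mL total → factor 4.5/0.75 = 6
Step 3: 60 μL brought to 0.36 mL → factor 360/60 = 6
Step 4: 10-fold → factor 10
Step 5: 12-fold → factor 12
Dilution factor through tube #5 = 15 × 6 × 6 × 10 × 12 = 64800
[tube #5] = 6.00 × 10^7 particles/mL / 64800 = 926 particles/mL

926 particles/mL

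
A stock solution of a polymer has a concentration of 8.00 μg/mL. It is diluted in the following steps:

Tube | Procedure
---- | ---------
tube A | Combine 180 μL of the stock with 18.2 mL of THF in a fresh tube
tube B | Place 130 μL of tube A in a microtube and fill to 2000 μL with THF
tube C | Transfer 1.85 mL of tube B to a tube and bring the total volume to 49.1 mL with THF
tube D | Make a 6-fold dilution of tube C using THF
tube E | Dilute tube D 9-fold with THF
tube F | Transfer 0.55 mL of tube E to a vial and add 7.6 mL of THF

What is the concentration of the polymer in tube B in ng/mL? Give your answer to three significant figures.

Step 1: 180 μL + 18.2 mL = 18380 μL total → factor 18380/180 = 102.11
Step 2: 130 μL brought to 2000 μL → factor 2000/130 = 15.385
Dilution factor through tube B = 102.11 × 15.385 = 1570.9
[tube B] = 8.00 μg/mL / 1570.9 = 0.005092 μg/mL = 5.09 ng/mL

5.09 ng/mL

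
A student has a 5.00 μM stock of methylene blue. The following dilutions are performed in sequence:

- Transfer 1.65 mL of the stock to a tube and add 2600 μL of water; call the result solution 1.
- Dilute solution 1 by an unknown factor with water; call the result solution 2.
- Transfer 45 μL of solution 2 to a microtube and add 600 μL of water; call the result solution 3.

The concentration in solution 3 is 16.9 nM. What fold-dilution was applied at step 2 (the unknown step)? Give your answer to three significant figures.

8.01-fold

Step 1: 1.65 mL + 2600 μL = 4.25 mL total → factor 4.25/1.65 = 2.5758
Step 2: unknown factor x
Step 3: 45 μL + 600 μL = 645 μL total → factor 645/45 = 14.333
Product of known-step factors = 36.919
Overall factor = 5.00 μM / (16.9 nM) = 295.86
x = 295.86 / 36.919 = 8.01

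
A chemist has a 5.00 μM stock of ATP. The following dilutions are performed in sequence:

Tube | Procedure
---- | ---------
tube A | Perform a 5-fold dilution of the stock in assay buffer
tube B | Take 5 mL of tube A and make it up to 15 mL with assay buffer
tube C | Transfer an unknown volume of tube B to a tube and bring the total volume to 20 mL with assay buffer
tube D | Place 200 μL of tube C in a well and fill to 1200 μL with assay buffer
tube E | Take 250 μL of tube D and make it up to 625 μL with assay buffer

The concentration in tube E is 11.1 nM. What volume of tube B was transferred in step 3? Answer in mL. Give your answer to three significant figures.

9.99 mL

Step 1: 5-fold → factor 5
Step 2: 5 mL brought to 15 mL → factor 15/5 = 3
Step 3: v brought to 20 mL → factor = 20 mL/v
Step 4: 200 μL brought to 1200 μL → factor 1200/200 = 6
Step 5: 250 μL brought to 625 μL → factor 625/250 = 2.5
Product of known-step factors = 225
Overall factor = 5.00 μM / (11.1 nM) = 450.45
Step-3 factor = 450.45 / 225 = 2.002
v = 20 mL / 2.002 = 9.99 mL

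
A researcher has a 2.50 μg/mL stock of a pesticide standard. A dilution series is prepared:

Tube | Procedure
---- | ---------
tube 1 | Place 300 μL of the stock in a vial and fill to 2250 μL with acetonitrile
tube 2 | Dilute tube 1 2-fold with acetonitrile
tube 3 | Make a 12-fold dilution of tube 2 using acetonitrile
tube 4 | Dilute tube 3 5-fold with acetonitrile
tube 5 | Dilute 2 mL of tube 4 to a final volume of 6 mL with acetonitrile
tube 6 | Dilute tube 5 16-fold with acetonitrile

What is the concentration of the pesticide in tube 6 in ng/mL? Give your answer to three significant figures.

Step 1: 300 μL brought to 2250 μL → factor 2250/300 = 7.5
Step 2: 2-fold → factor 2
Step 3: 12-fold → factor 12
Step 4: 5-fold → factor 5
Step 5: 2 mL brought to 6 mL → factor 6/2 = 3
Step 6: 16-fold → factor 16
Overall dilution factor = 7.5 × 2 × 12 × 5 × 3 × 16 = 43200
Final = 2.50 μg/mL / 43200 = 5.787 × 10^-5 μg/mL = 0.0579 ng/mL

0.0579 ng/mL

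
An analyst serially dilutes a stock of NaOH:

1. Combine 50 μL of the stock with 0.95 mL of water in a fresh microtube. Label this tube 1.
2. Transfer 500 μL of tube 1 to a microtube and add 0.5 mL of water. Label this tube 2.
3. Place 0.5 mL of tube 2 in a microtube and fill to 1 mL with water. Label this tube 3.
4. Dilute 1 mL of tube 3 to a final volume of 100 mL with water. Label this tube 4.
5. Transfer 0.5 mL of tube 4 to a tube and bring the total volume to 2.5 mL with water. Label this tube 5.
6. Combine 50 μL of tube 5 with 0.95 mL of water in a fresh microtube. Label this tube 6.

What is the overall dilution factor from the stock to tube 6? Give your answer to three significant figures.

Step 1: 50 μL + 0.95 mL = 1000 μL total → factor 1000/50 = 20
Step 2: 500 μL + 0.5 mL = 1000 μL total → factor 1000/500 = 2
Step 3: 0.5 mL brought to 1 mL → factor 1/0.5 = 2
Step 4: 1 mL brought to 100 mL → factor 100/1 = 100
Step 5: 0.5 mL brought to 2.5 mL → factor 2.5/0.5 = 5
Step 6: 50 μL + 0.95 mL = 1000 μL total → factor 1000/50 = 20
Overall dilution factor = 20 × 2 × 2 × 100 × 5 × 20 = 8 × 10^5

8.00 × 10^5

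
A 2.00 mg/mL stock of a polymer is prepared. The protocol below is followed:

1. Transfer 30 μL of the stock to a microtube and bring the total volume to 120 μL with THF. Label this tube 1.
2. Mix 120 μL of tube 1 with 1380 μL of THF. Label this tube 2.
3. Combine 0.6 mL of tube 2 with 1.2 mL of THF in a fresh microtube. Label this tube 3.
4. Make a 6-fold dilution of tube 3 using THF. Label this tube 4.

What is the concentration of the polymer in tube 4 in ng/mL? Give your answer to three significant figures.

Step 1: 30 μL brought to 120 μL → factor 120/30 = 4
Step 2: 120 μL + 1380 μL = 1500 μL total → factor 1500/120 = 12.5
Step 3: 0.6 mL + 1.2 mL = 1.8 mL total → factor 1.8/0.6 = 3
Step 4: 6-fold → factor 6
Overall dilution factor = 4 × 12.5 × 3 × 6 = 900
Final = 2.00 mg/mL / 900 = 0.002222 mg/mL = 2.22 × 10^3 ng/mL

2.22 × 10^3 ng/mL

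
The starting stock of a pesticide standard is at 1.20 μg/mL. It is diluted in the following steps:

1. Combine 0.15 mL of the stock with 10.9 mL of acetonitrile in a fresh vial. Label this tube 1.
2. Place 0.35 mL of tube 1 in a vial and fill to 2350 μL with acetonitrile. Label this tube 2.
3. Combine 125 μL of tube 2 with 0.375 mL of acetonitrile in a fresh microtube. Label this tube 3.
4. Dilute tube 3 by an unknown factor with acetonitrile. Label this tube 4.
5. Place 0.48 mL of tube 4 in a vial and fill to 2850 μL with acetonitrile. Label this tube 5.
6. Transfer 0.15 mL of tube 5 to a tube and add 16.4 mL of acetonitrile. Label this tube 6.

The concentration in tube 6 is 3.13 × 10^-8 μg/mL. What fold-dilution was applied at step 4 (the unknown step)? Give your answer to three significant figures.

29.6-fold

Step 1: 0.15 mL + 10.9 mL = 11.05 mL total → factor 11.05/0.15 = 73.667
Step 2: 0.35 mL brought to 2350 μL → factor 2.35/0.35 = 6.7143
Step 3: 125 μL + 0.375 mL = 500 μL total → factor 500/125 = 4
Step 4: unknown factor x
Step 5: 0.48 mL brought to 2850 μL → factor 2.85/0.48 = 5.9375
Step 6: 0.15 mL + 16.4 mL = 16.55 mL total → factor 16.55/0.15 = 110.33
Product of known-step factors = 1.2961 × 10^6
Overall factor = 1.20 μg/mL / (3.13 × 10^-8 μg/mL) = 3.8339 × 10^7
x = 3.8339 × 10^7 / 1.2961 × 10^6 = 29.6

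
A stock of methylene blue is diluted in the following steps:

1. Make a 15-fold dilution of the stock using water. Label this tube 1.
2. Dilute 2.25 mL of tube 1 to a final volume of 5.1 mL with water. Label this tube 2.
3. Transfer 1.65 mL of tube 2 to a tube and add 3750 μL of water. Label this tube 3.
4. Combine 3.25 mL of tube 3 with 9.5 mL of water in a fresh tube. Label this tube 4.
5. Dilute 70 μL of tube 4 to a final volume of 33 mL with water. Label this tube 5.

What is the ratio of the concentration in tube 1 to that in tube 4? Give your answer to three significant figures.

29.1

Step 1: 15-fold → factor 15
Step 2: 2.25 mL brought to 5.1 mL → factor 5.1/2.25 = 2.2667
Step 3: 1.65 mL + 3750 μL = 5.4 mL total → factor 5.4/1.65 = 3.2727
Step 4: 3.25 mL + 9.5 mL = 12.75 mL total → factor 12.75/3.25 = 3.9231
Dilution factor to tube 1 = 15; to tube 4 = 436.53
[tube 1]/[tube 4] = (factor to tube 4)/(factor to tube 1) = 436.53/15 = 29.1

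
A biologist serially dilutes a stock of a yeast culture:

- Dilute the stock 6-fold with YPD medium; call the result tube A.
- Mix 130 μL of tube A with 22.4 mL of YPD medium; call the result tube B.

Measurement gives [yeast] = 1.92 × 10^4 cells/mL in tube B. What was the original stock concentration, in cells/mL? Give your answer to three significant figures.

Step 1: 6-fold → factor 6
Step 2: 130 μL + 22.4 mL = 22530 μL total → factor 22530/130 = 173.31
Overall dilution factor = 6 × 173.31 = 1039.8
Stock = 1.92 × 10^4 cells/mL × 1039.8 = 2.00 × 10^7 cells/mL

2.00 × 10^7 cells/mL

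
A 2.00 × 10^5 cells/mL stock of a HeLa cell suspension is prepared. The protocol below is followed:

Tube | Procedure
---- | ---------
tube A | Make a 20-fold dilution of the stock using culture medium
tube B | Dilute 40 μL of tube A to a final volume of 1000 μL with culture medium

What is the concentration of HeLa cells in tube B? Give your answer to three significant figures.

Step 1: 20-fold → factor 20
Step 2: 40 μL brought to 1000 μL → factor 1000/40 = 25
Overall dilution factor = 20 × 25 = 500
Final = 2.00 × 10^5 cells/mL / 500 = 400 cells/mL

400 cells/mL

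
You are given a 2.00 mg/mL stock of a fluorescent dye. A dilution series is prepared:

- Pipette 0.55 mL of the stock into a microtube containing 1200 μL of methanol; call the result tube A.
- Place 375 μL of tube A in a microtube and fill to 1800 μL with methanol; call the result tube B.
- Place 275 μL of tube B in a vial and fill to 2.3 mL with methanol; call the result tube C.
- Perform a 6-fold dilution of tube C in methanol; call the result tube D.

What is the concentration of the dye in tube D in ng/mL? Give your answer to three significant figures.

Step 1: 0.55 mL + 1200 μL = 1.75 mL total → factor 1.75/0.55 = 3.1818
Step 2: 375 μL brought to 1800 μL → factor 1800/375 = 4.8
Step 3: 275 μL brought to 2.3 mL → factor 2300/275 = 8.3636
Step 4: 6-fold → factor 6
Overall dilution factor = 3.1818 × 4.8 × 8.3636 × 6 = 766.41
Final = 2.00 mg/mL / 766.41 = 0.002610 mg/mL = 2.61 × 10^3 ng/mL

2.61 × 10^3 ng/mL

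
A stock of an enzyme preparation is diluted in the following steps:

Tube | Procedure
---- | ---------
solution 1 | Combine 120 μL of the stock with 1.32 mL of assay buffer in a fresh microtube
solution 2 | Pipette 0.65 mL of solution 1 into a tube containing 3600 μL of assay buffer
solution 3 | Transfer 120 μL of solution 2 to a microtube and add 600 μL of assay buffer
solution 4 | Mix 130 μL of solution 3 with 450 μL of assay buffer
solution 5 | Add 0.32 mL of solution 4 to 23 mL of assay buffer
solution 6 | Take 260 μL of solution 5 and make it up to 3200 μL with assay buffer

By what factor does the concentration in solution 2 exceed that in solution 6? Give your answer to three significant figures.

Step 1: 120 μL + 1.32 mL = 1440 μL total → factor 1440/120 = 12
Step 2: 0.65 mL + 3600 μL = 4.25 mL total → factor 4.25/0.65 = 6.5385
Step 3: 120 μL + 600 μL = 720 μL total → factor 720/120 = 6
Step 4: 130 μL + 450 μL = 580 μL total → factor 580/130 = 4.4615
Step 5: 0.32 mL + 23 mL = 23.32 mL total → factor 23.32/0.32 = 72.875
Step 6: 260 μL brought to 3200 μL → factor 3200/260 = 12.308
Dilution factor to solution 2 = 78.462; to solution 6 = 1.8839 × 10^6
[solution 2]/[solution 6] = (factor to solution 6)/(factor to solution 2) = 1.8839 × 10^6/78.462 = 2.40 × 10^4

2.40 × 10^4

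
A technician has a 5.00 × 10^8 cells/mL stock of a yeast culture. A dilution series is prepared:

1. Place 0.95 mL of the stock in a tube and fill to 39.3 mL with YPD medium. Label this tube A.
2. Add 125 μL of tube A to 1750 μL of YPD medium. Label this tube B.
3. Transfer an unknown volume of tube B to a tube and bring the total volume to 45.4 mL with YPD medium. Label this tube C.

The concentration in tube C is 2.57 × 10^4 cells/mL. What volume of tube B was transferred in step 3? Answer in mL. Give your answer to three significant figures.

1.45 mL

Step 1: 0.95 mL brought to 39.3 mL → factor 39.3/0.95 = 41.368
Step 2: 125 μL + 1750 μL = 1875 μL total → factor 1875/125 = 15
Step 3: v brought to 45.4 mL → factor = 45.4 mL/v
Product of known-step factors = 620.53
Overall factor = 5.00 × 10^8 cells/mL / (2.57 × 10^4 cells/mL) = 19455
Step-3 factor = 19455 / 620.53 = 31.353
v = 45.4 mL / 31.353 = 1.45 mL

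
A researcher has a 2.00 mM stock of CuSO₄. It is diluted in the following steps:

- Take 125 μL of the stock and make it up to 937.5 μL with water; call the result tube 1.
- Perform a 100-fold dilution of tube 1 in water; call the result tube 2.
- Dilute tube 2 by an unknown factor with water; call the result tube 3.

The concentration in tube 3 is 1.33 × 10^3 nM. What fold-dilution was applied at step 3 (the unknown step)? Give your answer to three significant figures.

2.01-fold

Step 1: 125 μL brought to 937.5 μL → factor 937.5/125 = 7.5
Step 2: 100-fold → factor 100
Step 3: unknown factor x
Product of known-step factors = 750
Overall factor = 2.00 mM / (1.33 × 10^3 nM) = 1503.8
x = 1503.8 / 750 = 2.01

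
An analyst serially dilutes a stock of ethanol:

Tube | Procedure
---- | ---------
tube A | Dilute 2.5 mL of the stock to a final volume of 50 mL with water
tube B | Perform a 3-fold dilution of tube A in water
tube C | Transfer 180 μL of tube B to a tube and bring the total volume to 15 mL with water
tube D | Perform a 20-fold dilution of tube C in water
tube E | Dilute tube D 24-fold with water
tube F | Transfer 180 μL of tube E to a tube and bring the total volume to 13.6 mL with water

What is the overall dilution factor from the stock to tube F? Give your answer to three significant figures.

Step 1: 2.5 mL brought to 50 mL → factor 50/2.5 = 20
Step 2: 3-fold → factor 3
Step 3: 180 μL brought to 15 mL → factor 15000/180 = 83.333
Step 4: 20-fold → factor 20
Step 5: 24-fold → factor 24
Step 6: 180 μL brought to 13.6 mL → factor 13600/180 = 75.556
Overall dilution factor = 20 × 3 × 83.333 × 20 × 24 × 75.556 = 1.8133 × 10^8

1.81 × 10^8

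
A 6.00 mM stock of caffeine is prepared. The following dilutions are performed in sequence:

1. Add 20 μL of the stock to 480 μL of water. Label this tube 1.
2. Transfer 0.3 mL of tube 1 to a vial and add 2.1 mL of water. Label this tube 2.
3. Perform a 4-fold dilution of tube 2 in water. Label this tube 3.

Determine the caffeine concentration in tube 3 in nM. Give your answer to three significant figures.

Step 1: 20 μL + 480 μL = 500 μL total → factor 500/20 = 25
Step 2: 0.3 mL + 2.1 mL = 2.4 mL total → factor 2.4/0.3 = 8
Step 3: 4-fold → factor 4
Overall dilution factor = 25 × 8 × 4 = 800
Final = 6.00 mM / 800 = 0.007500 mM = 7.50 × 10^3 nM

7.50 × 10^3 nM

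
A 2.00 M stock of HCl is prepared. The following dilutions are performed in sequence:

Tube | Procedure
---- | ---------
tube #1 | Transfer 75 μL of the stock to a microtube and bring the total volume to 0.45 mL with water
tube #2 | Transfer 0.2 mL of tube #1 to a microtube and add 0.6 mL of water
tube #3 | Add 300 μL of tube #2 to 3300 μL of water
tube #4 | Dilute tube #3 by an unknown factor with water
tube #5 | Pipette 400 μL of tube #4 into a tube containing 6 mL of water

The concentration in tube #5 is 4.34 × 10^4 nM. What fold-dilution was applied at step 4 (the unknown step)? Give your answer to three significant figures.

Step 1: 75 μL brought to 0.45 mL → factor 450/75 = 6
Step 2: 0.2 mL + 0.6 mL = 0.8 mL total → factor 0.8/0.2 = 4
Step 3: 300 μL + 3300 μL = 3600 μL total → factor 3600/300 = 12
Step 4: unknown factor x
Step 5: 400 μL + 6 mL = 6400 μL total → factor 6400/400 = 16
Product of known-step factors = 4608
Overall factor = 2.00 M / (4.34 × 10^4 nM) = 46083
x = 46083 / 4608 = 10.0

10.0-fold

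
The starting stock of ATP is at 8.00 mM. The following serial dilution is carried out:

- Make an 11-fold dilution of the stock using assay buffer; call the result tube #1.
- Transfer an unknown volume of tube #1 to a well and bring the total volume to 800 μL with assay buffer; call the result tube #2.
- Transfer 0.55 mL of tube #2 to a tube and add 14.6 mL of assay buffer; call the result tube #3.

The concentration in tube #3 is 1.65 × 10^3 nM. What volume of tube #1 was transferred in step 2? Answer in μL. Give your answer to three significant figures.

Step 1: 11-fold → factor 11
Step 2: v brought to 800 μL → factor = 800 μL/v
Step 3: 0.55 mL + 14.6 mL = 15.15 mL total → factor 15.15/0.55 = 27.545
Product of known-step factors = 303
Overall factor = 8.00 mM / (1.65 × 10^3 nM) = 4848.5
Step-2 factor = 4848.5 / 303 = 16.002
v = 800 μL / 16.002 = 50.0 μL

50.0 μL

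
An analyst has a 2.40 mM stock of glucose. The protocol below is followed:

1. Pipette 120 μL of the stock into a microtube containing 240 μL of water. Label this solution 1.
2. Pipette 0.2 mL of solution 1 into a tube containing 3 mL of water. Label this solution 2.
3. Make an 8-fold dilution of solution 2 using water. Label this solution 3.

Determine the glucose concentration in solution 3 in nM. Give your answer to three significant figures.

6.25 × 10^3 nM

Step 1: 120 μL + 240 μL = 360 μL total → factor 360/120 = 3
Step 2: 0.2 mL + 3 mL = 3.2 mL total → factor 3.2/0.2 = 16
Step 3: 8-fold → factor 8
Overall dilution factor = 3 × 16 × 8 = 384
Final = 2.40 mM / 384 = 0.006250 mM = 6.25 × 10^3 nM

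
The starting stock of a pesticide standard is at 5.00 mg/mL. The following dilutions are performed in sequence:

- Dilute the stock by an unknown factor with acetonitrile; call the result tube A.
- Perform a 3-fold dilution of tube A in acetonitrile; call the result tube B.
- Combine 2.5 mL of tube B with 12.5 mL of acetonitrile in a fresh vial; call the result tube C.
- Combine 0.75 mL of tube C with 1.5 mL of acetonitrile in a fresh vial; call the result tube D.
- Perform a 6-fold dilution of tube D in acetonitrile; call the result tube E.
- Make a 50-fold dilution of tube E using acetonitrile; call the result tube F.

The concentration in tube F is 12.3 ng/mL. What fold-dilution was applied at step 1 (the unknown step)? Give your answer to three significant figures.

25.1-fold

Step 1: unknown factor x
Step 2: 3-fold → factor 3
Step 3: 2.5 mL + 12.5 mL = 15 mL total → factor 15/2.5 = 6
Step 4: 0.75 mL + 1.5 mL = 2.25 mL total → factor 2.25/0.75 = 3
Step 5: 6-fold → factor 6
Step 6: 50-fold → factor 50
Product of known-step factors = 16200
Overall factor = 5.00 mg/mL / (12.3 ng/mL) = 4.065 × 10^5
x = 4.065 × 10^5 / 16200 = 25.1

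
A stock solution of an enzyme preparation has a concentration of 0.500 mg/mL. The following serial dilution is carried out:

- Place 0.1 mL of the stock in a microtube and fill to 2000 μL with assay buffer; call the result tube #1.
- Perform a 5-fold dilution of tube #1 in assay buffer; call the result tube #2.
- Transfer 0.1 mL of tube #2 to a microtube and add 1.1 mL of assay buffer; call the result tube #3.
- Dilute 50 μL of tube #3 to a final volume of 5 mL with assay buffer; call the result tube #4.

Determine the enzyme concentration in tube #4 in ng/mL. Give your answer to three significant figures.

Step 1: 0.1 mL brought to 2000 μL → factor 2/0.1 = 20
Step 2: 5-fold → factor 5
Step 3: 0.1 mL + 1.1 mL = 1.2 mL total → factor 1.2/0.1 = 12
Step 4: 50 μL brought to 5 mL → factor 5000/50 = 100
Overall dilution factor = 20 × 5 × 12 × 100 = 1.2 × 10^5
Final = 0.500 mg/mL / 1.2 × 10^5 = 4.167 × 10^-6 mg/mL = 4.17 ng/mL

4.17 ng/mL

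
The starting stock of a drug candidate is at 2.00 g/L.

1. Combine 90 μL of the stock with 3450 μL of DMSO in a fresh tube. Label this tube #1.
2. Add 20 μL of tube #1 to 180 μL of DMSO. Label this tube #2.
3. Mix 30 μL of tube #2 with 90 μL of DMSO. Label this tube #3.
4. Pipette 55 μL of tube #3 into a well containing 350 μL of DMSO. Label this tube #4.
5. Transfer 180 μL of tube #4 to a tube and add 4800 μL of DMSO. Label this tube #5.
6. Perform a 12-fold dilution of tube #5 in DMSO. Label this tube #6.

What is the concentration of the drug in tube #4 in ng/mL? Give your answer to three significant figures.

173 ng/mL

Step 1: 90 μL + 3450 μL = 3540 μL total → factor 3540/90 = 39.333
Step 2: 20 μL + 180 μL = 200 μL total → factor 200/20 = 10
Step 3: 30 μL + 90 μL = 120 μL total → factor 120/30 = 4
Step 4: 55 μL + 350 μL = 405 μL total → factor 405/55 = 7.3636
Dilution factor through tube #4 = 39.333 × 10 × 4 × 7.3636 = 11585
[tube #4] = 2.00 g/L / 11585 = 0.0001726 g/L = 173 ng/mL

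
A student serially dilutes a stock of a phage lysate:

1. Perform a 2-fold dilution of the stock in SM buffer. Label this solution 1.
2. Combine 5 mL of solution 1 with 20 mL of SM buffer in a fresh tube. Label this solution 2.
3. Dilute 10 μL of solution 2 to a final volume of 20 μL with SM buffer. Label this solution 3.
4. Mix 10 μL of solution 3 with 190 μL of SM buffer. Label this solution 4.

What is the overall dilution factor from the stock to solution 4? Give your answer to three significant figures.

Step 1: 2-fold → factor 2
Step 2: 5 mL + 20 mL = 25 mL total → factor 25/5 = 5
Step 3: 10 μL brought to 20 μL → factor 20/10 = 2
Step 4: 10 μL + 190 μL = 200 μL total → factor 200/10 = 20
Overall dilution factor = 2 × 5 × 2 × 20 = 400

400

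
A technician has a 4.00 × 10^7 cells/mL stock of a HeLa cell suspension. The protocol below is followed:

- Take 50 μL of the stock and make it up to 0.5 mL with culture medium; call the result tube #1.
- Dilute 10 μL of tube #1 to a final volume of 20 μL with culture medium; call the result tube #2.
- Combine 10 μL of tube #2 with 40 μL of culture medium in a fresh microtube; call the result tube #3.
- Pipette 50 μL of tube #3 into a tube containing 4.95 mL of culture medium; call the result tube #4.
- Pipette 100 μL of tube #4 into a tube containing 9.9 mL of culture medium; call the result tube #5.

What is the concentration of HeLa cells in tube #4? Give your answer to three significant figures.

4.00 × 10^3 cells/mL

Step 1: 50 μL brought to 0.5 mL → factor 500/50 = 10
Step 2: 10 μL brought to 20 μL → factor 20/10 = 2
Step 3: 10 μL + 40 μL = 50 μL total → factor 50/10 = 5
Step 4: 50 μL + 4.95 mL = 5000 μL total → factor 5000/50 = 100
Dilution factor through tube #4 = 10 × 2 × 5 × 100 = 10000
[tube #4] = 4.00 × 10^7 cells/mL / 10000 = 4.00 × 10^3 cells/mL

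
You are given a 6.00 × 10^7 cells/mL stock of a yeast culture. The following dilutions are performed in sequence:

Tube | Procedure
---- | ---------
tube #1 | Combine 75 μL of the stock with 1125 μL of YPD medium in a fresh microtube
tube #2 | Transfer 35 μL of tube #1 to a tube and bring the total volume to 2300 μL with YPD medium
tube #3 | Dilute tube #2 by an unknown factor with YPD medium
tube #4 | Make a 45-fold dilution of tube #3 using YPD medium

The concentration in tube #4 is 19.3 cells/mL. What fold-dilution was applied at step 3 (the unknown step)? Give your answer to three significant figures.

Step 1: 75 μL + 1125 μL = 1200 μL total → factor 1200/75 = 16
Step 2: 35 μL brought to 2300 μL → factor 2300/35 = 65.714
Step 3: unknown factor x
Step 4: 45-fold → factor 45
Product of known-step factors = 47314
Overall factor = 6.00 × 10^7 cells/mL / (19.3 cells/mL) = 3.1088 × 10^6
x = 3.1088 × 10^6 / 47314 = 65.7

65.7-fold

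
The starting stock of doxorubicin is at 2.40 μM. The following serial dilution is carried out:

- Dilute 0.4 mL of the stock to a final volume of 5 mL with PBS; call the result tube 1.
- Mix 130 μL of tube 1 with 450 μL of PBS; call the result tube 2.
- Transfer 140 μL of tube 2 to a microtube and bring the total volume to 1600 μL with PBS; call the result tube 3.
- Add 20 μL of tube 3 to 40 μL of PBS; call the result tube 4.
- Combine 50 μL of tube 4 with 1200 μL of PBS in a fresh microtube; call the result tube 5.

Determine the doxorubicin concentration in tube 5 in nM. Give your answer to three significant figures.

0.0502 nM

Step 1: 0.4 mL brought to 5 mL → factor 5/0.4 = 12.5
Step 2: 130 μL + 450 μL = 580 μL total → factor 580/130 = 4.4615
Step 3: 140 μL brought to 1600 μL → factor 1600/140 = 11.429
Step 4: 20 μL + 40 μL = 60 μL total → factor 60/20 = 3
Step 5: 50 μL + 1200 μL = 1250 μL total → factor 1250/50 = 25
Overall dilution factor = 12.5 × 4.4615 × 11.429 × 3 × 25 = 47802
Final = 2.40 μM / 47802 = 5.021 × 10^-5 μM = 0.0502 nM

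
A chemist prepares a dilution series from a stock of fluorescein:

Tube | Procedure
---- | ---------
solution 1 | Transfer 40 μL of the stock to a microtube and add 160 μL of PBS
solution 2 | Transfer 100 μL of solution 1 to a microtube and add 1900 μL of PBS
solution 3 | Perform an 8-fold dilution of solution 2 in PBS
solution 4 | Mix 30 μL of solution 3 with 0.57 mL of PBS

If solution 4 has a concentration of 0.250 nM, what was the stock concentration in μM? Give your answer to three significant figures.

Step 1: 40 μL + 160 μL = 200 μL total → factor 200/40 = 5
Step 2: 100 μL + 1900 μL = 2000 μL total → factor 2000/100 = 20
Step 3: 8-fold → factor 8
Step 4: 30 μL + 0.57 mL = 600 μL total → factor 600/30 = 20
Overall dilution factor = 5 × 20 × 8 × 20 = 16000
Stock = 0.250 nM × 16000 = 4000 nM = 4.00 μM

4.00 μM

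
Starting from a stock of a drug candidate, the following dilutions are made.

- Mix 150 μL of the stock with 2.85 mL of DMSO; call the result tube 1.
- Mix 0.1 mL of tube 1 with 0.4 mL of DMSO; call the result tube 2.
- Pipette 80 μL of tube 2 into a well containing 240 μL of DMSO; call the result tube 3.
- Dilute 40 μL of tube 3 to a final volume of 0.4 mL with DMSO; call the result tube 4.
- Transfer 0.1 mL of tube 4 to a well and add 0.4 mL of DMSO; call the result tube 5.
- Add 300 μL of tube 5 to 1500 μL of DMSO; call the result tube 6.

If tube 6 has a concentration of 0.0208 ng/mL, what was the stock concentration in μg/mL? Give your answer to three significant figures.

Step 1: 150 μL + 2.85 mL = 3000 μL total → factor 3000/150 = 20
Step 2: 0.1 mL + 0.4 mL = 0.5 mL total → factor 0.5/0.1 = 5
Step 3: 80 μL + 240 μL = 320 μL total → factor 320/80 = 4
Step 4: 40 μL brought to 0.4 mL → factor 400/40 = 10
Step 5: 0.1 mL + 0.4 mL = 0.5 mL total → factor 0.5/0.1 = 5
Step 6: 300 μL + 1500 μL = 1800 μL total → factor 1800/300 = 6
Overall dilution factor = 20 × 5 × 4 × 10 × 5 × 6 = 1.2 × 10^5
Stock = 0.0208 ng/mL × 1.2 × 10^5 = 2496 ng/mL = 2.50 μg/mL

2.50 μg/mL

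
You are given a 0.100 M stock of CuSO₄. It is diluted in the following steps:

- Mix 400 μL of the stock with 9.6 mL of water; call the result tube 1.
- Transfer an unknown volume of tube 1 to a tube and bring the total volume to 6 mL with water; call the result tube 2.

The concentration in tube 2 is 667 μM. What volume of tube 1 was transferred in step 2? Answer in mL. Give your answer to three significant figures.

1.00 mL

Step 1: 400 μL + 9.6 mL = 10000 μL total → factor 10000/400 = 25
Step 2: v brought to 6 mL → factor = 6 mL/v
Product of known-step factors = 25
Overall factor = 0.100 M / (667 μM) = 149.93
Step-2 factor = 149.93 / 25 = 5.997
v = 6 mL / 5.997 = 1.00 mL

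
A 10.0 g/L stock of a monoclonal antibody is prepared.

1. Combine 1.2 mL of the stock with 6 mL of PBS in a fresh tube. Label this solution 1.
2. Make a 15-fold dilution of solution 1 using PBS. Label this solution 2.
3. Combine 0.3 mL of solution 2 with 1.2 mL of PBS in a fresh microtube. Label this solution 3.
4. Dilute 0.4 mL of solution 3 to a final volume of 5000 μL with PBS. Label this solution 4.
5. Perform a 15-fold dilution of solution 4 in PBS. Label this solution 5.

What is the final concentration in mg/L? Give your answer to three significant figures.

Step 1: 1.2 mL + 6 mL = 7.2 mL total → factor 7.2/1.2 = 6
Step 2: 15-fold → factor 15
Step 3: 0.3 mL + 1.2 mL = 1.5 mL total → factor 1.5/0.3 = 5
Step 4: 0.4 mL brought to 5000 μL → factor 5/0.4 = 12.5
Step 5: 15-fold → factor 15
Overall dilution factor = 6 × 15 × 5 × 12.5 × 15 = 84375
Final = 10.0 g/L / 84375 = 0.0001185 g/L = 0.119 mg/L

0.119 mg/L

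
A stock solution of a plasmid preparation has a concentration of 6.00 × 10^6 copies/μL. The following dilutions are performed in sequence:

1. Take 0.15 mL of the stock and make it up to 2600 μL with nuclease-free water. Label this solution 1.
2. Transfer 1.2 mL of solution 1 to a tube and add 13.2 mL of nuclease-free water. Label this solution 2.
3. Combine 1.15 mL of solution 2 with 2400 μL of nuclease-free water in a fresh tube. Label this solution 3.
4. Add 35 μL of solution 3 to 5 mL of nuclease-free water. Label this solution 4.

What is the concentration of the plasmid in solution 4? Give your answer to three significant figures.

65.0 copies/μL

Step 1: 0.15 mL brought to 2600 μL → factor 2.6/0.15 = 17.333
Step 2: 1.2 mL + 13.2 mL = 14.4 mL total → factor 14.4/1.2 = 12
Step 3: 1.15 mL + 2400 μL = 3.55 mL total → factor 3.55/1.15 = 3.087
Step 4: 35 μL + 5 mL = 5035 μL total → factor 5035/35 = 143.86
Overall dilution factor = 17.333 × 12 × 3.087 × 143.86 = 92369
Final = 6.00 × 10^6 copies/μL / 92369 = 65.0 copies/μL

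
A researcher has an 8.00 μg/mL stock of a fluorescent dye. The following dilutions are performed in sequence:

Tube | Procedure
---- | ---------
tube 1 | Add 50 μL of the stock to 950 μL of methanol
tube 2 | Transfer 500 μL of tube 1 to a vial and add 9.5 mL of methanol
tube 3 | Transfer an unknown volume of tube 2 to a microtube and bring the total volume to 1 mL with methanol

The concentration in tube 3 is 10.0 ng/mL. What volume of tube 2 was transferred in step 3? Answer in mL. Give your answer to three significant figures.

Step 1: 50 μL + 950 μL = 1000 μL total → factor 1000/50 = 20
Step 2: 500 μL + 9.5 mL = 10000 μL total → factor 10000/500 = 20
Step 3: v brought to 1 mL → factor = 1 mL/v
Product of known-step factors = 400
Overall factor = 8.00 μg/mL / (10.0 ng/mL) = 800
Step-3 factor = 800 / 400 = 2
v = 1 mL / 2 = 0.500 mL

0.500 mL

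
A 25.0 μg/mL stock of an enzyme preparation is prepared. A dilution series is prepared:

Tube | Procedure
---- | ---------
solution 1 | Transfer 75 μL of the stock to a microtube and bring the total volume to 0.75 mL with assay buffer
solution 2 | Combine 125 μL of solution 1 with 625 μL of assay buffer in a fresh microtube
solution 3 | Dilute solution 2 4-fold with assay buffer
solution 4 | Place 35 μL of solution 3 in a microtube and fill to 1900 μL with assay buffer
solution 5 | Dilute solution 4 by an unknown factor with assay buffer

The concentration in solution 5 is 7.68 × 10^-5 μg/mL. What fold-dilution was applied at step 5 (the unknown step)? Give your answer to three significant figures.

25.0-fold

Step 1: 75 μL brought to 0.75 mL → factor 750/75 = 10
Step 2: 125 μL + 625 μL = 750 μL total → factor 750/125 = 6
Step 3: 4-fold → factor 4
Step 4: 35 μL brought to 1900 μL → factor 1900/35 = 54.286
Step 5: unknown factor x
Product of known-step factors = 13029
Overall factor = 25.0 μg/mL / (7.68 × 10^-5 μg/mL) = 3.2552 × 10^5
x = 3.2552 × 10^5 / 13029 = 25.0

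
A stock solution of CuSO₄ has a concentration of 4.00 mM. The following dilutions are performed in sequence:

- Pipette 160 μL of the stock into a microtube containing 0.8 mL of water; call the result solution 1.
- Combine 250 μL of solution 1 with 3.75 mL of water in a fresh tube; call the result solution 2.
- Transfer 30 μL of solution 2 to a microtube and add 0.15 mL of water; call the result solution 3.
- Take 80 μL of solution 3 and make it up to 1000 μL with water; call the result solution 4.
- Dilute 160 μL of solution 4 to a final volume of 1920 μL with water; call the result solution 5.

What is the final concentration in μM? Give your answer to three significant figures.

0.0463 μM

Step 1: 160 μL + 0.8 mL = 960 μL total → factor 960/160 = 6
Step 2: 250 μL + 3.75 mL = 4000 μL total → factor 4000/250 = 16
Step 3: 30 μL + 0.15 mL = 180 μL total → factor 180/30 = 6
Step 4: 80 μL brought to 1000 μL → factor 1000/80 = 12.5
Step 5: 160 μL brought to 1920 μL → factor 1920/160 = 12
Overall dilution factor = 6 × 16 × 6 × 12.5 × 12 = 86400
Final = 4.00 mM / 86400 = 4.630 × 10^-5 mM = 0.0463 μM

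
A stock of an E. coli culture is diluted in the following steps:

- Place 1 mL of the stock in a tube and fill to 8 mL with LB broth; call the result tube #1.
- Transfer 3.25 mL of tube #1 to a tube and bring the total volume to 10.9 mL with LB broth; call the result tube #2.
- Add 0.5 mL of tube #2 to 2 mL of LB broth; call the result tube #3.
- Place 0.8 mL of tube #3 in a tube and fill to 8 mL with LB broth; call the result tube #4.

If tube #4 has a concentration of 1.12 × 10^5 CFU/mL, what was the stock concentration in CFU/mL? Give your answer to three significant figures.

Step 1: 1 mL brought to 8 mL → factor 8/1 = 8
Step 2: 3.25 mL brought to 10.9 mL → factor 10.9/3.25 = 3.3538
Step 3: 0.5 mL + 2 mL = 2.5 mL total → factor 2.5/0.5 = 5
Step 4: 0.8 mL brought to 8 mL → factor 8/0.8 = 10
Overall dilution factor = 8 × 3.3538 × 5 × 10 = 1341.5
Stock = 1.12 × 10^5 CFU/mL × 1341.5 = 1.50 × 10^8 CFU/mL

1.50 × 10^8 CFU/mL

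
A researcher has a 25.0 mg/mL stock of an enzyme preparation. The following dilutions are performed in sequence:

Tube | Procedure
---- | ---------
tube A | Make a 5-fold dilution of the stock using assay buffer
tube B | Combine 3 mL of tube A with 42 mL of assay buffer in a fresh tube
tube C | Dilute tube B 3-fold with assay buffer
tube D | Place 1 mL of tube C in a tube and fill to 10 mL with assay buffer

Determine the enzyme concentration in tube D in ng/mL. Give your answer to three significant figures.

Step 1: 5-fold → factor 5
Step 2: 3 mL + 42 mL = 45 mL total → factor 45/3 = 15
Step 3: 3-fold → factor 3
Step 4: 1 mL brought to 10 mL → factor 10/1 = 10
Overall dilution factor = 5 × 15 × 3 × 10 = 2250
Final = 25.0 mg/mL / 2250 = 0.01111 mg/mL = 1.11 × 10^4 ng/mL

1.11 × 10^4 ng/mL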